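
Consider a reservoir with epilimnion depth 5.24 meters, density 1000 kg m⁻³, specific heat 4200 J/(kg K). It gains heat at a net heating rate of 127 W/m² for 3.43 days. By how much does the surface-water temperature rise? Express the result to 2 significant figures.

Areal heat capacity C = ρ c_p D = 1000 × 4200 × 5.24 = 2.20×10^7 J m⁻² K⁻¹.
Net heat input Q = F Δt = 127 × (3.43 days × 86400 s/day) = 3.76×10^7 J/m².
ΔT = Q / C = 3.76×10^7 / 2.20×10^7 = 1.71 K.

1.7 K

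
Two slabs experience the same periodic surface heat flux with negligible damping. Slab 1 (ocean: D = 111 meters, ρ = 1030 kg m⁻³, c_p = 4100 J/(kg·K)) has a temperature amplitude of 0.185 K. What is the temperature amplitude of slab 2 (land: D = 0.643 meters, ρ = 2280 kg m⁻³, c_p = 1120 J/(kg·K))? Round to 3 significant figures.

C_ocean = 4.69×10^8 J/(m²·K); C_land = 1.64×10^6 J/(m²·K).
A ∝ 1/C ⇒ A_land = A_ocean × C_ocean/C_land = 0.185 × 285 = 52.8 K.

52.8 K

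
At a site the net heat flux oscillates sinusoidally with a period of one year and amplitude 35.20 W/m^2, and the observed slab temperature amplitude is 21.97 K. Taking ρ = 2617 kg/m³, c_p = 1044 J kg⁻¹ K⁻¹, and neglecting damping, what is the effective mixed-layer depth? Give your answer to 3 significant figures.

ω = 2π / 3.15×10^7 s = 1.99×10^-7 s⁻¹.
Required C = F₀ / (A ω) = 35.20 / (21.97 × 1.99×10^-7) = 8.04×10^6 J/(m²·K).
D = C / (ρ c_p) = 8.04×10^6 / (2617 × 1044) = 2.94 m.

2.94 m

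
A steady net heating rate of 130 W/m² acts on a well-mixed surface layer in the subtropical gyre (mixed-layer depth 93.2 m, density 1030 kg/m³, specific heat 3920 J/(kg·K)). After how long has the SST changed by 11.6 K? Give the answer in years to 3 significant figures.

Areal heat capacity C = ρ c_p D = 1030 × 3920 × 93.2 = 3.76×10^8 J/(m^2 K).
Time required: Δt = C ΔT / F = 3.76×10^8 × 11.6 / 130 = 3.36×10^7 s.
In years: 3.36×10^7 s / (3.156×10^7 s/year) = 1.06 years.

1.06 years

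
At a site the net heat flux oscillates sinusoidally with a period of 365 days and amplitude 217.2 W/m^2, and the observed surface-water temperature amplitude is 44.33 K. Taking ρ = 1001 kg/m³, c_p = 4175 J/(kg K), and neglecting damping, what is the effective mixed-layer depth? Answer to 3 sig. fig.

5.88 m

ω = 2π / 3.15×10^7 s = 1.99×10^-7 s⁻¹.
Required C = F₀ / (A ω) = 217.2 / (44.33 × 1.99×10^-7) = 2.46×10^7 J/(m²·K).
D = C / (ρ c_p) = 2.46×10^7 / (1001 × 4175) = 5.88 m.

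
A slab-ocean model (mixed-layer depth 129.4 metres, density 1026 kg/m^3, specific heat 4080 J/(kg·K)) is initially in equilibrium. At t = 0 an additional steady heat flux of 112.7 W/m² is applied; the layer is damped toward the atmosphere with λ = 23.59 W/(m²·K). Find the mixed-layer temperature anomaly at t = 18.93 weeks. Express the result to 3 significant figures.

Areal heat capacity C = ρ c_p D = 1026 × 4080 × 129.4 = 5.42×10^8 J/(m²·K).
τ = C / λ = 5.42×10^8 / 23.59 = 2.30×10^7 s.
Equilibrium anomaly ΔT_eq = F / λ = 112.7 / 23.59 = 4.78 K.
t = 18.93 weeks = 1.14×10^7 s, so t/τ = 0.499.
ΔT(t) = ΔT_eq (1 − e^(−t/τ)) = 4.78 × (1 − e^−0.499) = 1.88 K.

1.88 K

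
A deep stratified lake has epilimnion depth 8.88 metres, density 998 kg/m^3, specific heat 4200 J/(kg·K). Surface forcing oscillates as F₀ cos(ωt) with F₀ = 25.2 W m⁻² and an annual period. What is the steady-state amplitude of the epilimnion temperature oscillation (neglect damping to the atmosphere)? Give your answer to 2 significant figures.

Areal heat capacity C = ρ c_p D = 998 × 4200 × 8.88 = 3.72×10^7 J/(m^2 K).
Angular frequency ω = 2π / T = 2π / 3.15×10^7 s = 1.99×10^-7 s⁻¹.
Cω = 3.72×10^7 × 1.99×10^-7 = 7.42 W/(m²·K).
Amplitude A = F₀ / (Cω) = 25.2 / 7.42 = 3.40 K.

3.4 K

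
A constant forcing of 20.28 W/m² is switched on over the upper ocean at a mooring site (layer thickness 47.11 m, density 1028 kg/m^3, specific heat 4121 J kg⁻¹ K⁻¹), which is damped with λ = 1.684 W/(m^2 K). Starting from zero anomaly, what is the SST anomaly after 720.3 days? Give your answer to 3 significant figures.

Areal heat capacity C = ρ c_p D = 1028 × 4121 × 47.11 = 2.00×10^8 J m⁻² K⁻¹.
τ = C / λ = 2.00×10^8 / 1.684 = 1.19×10^8 s.
Equilibrium anomaly ΔT_eq = F / λ = 20.28 / 1.684 = 12.0 K.
t = 720.3 days = 6.22×10^7 s, so t/τ = 0.525.
ΔT(t) = ΔT_eq (1 − e^(−t/τ)) = 12.0 × (1 − e^−0.525) = 4.92 K.

4.92 K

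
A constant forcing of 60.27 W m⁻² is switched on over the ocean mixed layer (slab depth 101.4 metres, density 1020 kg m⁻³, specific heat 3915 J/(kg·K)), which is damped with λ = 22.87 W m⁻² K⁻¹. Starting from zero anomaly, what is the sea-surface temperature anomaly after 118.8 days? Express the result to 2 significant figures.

1.2 K

Areal heat capacity C = ρ c_p D = 1020 × 3915 × 101.4 = 4.05×10^8 J/(m²·K).
τ = C / λ = 4.05×10^8 / 22.87 = 1.77×10^7 s.
Equilibrium anomaly ΔT_eq = F / λ = 60.27 / 22.87 = 2.64 K.
t = 118.8 days = 1.03×10^7 s, so t/τ = 0.580.
ΔT(t) = ΔT_eq (1 − e^(−t/τ)) = 2.64 × (1 − e^−0.580) = 1.16 K.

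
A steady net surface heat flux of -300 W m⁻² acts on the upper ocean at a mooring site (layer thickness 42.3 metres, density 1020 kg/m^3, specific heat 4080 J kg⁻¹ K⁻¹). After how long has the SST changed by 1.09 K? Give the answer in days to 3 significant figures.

7.40 days

Areal heat capacity C = ρ c_p D = 1020 × 4080 × 42.3 = 1.76×10^8 J m⁻² K⁻¹.
Time required: Δt = C ΔT / F = 1.76×10^8 × -1.09 / -300 = 6.40×10^5 s.
In days: 6.40×10^5 s / (86400 s/day) = 7.40 days.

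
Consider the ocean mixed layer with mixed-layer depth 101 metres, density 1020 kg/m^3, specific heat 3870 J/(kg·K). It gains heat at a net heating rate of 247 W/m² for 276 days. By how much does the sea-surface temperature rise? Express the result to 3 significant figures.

14.8 K

Areal heat capacity C = ρ c_p D = 1020 × 3870 × 101 = 3.99×10^8 J m⁻² K⁻¹.
Net heat input Q = F Δt = 247 × (276 days × 86400 s/day) = 5.89×10^9 J/m².
ΔT = Q / C = 5.89×10^9 / 3.99×10^8 = 14.8 K.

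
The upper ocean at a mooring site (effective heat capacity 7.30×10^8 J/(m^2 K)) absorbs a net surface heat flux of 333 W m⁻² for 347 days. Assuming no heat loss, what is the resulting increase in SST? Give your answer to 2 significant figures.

14 K

Areal heat capacity C = 7.30×10^8 J/(m^2 K) (given).
Net heat input Q = F Δt = 333 × (347 days × 86400 s/day) = 9.98×10^9 J/m².
ΔT = Q / C = 9.98×10^9 / 7.30×10^8 = 13.7 K.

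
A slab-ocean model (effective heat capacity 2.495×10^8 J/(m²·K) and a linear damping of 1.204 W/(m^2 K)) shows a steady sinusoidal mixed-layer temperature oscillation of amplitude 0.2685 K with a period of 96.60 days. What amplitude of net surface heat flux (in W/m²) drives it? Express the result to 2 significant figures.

50

Areal heat capacity C = 2.495×10^8 J/(m²·K) (given).
ω = 2π / 8.35×10^6 s = 7.53×10^-7 s⁻¹.
√((Cω)² + λ²) = √((188)² + 1.204²) = 188 W/(m²·K).
F₀ = A × √((Cω)²+λ²) = 0.2685 × 188 = 50.4 W/m².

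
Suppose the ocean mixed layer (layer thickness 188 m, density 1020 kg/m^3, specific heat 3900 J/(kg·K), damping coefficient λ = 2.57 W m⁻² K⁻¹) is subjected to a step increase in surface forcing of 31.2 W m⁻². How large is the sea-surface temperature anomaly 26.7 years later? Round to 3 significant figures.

11.5 K

Areal heat capacity C = ρ c_p D = 1020 × 3900 × 188 = 7.48×10^8 J/(m²·K).
τ = C / λ = 7.48×10^8 / 2.57 = 2.91×10^8 s.
Equilibrium anomaly ΔT_eq = F / λ = 31.2 / 2.57 = 12.1 K.
t = 26.7 years = 8.43×10^8 s, so t/τ = 2.90.
ΔT(t) = ΔT_eq (1 − e^(−t/τ)) = 12.1 × (1 − e^−2.90) = 11.5 K.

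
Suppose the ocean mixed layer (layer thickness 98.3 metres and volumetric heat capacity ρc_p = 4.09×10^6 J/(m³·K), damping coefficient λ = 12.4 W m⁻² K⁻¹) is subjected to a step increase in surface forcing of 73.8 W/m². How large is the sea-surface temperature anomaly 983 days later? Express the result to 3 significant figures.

5.52 K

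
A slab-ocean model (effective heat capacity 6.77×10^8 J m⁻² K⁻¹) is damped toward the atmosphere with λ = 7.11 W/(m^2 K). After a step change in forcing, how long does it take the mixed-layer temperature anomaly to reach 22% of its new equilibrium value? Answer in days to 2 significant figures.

270 days

Areal heat capacity C = 6.77×10^8 J m⁻² K⁻¹ (given).
τ = C / λ = 6.77×10^8 / 7.11 = 9.52×10^7 s.
Fraction reached: 1 − e^(−t/τ) = 0.22 ⇒ t = −τ ln(1 − 0.22) = τ × 0.248.
t = 2.37×10^7 s = 274 days.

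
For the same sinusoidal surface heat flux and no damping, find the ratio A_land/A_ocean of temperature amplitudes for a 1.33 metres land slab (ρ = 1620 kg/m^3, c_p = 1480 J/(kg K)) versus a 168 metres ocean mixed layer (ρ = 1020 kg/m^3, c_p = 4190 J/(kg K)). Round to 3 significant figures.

C_ocean = 1020 × 4190 × 168 = 7.18×10^8 J/(m²·K).
C_land = 1620 × 1480 × 1.33 = 3.19×10^6 J/(m²·K).
Undamped amplitude ∝ 1/C, so A_land/A_ocean = C_ocean/C_land = 225.

225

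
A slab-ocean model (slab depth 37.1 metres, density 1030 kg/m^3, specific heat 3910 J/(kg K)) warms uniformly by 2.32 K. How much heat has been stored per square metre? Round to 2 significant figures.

Areal heat capacity C = ρ c_p D = 1030 × 3910 × 37.1 = 1.49×10^8 J/(m²·K).
ΔQ = C ΔT = 1.49×10^8 × 2.32 = 3.47×10^8 J/m².

3.5×10^8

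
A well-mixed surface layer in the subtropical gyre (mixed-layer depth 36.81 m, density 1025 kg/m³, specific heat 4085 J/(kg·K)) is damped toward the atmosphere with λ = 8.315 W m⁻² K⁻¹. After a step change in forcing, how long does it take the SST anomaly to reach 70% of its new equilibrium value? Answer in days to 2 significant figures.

260 days

Areal heat capacity C = ρ c_p D = 1025 × 4085 × 36.81 = 1.54×10^8 J/(m^2 K).
τ = C / λ = 1.54×10^8 / 8.315 = 1.85×10^7 s.
Fraction reached: 1 − e^(−t/τ) = 0.70 ⇒ t = −τ ln(1 − 0.70) = τ × 1.20.
t = 2.23×10^7 s = 258 days.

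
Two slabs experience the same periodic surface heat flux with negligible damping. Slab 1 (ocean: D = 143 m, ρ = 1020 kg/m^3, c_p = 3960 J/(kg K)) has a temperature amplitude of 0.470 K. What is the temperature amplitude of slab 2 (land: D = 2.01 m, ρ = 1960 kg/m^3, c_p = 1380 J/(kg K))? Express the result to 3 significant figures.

C_ocean = 5.78×10^8 J/(m²·K); C_land = 5.44×10^6 J/(m²·K).
A ∝ 1/C ⇒ A_land = A_ocean × C_ocean/C_land = 0.470 × 106 = 49.9 K.

49.9 K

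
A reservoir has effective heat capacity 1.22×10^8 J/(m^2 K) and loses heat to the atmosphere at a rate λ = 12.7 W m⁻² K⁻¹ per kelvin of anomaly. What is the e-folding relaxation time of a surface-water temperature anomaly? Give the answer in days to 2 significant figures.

Areal heat capacity C = 1.22×10^8 J/(m^2 K) (given).
Relaxation time τ = C / λ = 1.22×10^8 / 12.7 = 9.61×10^6 s.
In days: 9.61×10^6 s / (86400 s/day) = 111 days.

110 days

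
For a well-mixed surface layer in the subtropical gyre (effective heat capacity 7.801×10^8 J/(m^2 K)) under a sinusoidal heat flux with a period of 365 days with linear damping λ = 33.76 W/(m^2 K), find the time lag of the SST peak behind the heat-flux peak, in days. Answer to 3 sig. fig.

78.8 days

Areal heat capacity C = 7.801×10^8 J/(m^2 K) (given).
ω = 2π / 3.15×10^7 s = 1.99×10^-7 s⁻¹.
Phase lag φ = arctan(Cω/λ) = arctan(155/33.76) = 1.36 rad.
Time lag = φ / ω = 1.36 / 1.99×10^-7 = 6.81×10^6 s = 78.8 days.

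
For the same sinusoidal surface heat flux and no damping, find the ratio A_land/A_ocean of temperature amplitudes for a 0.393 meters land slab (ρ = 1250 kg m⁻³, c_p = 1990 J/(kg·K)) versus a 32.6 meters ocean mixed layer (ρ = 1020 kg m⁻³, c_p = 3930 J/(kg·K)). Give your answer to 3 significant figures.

134

C_ocean = 1020 × 3930 × 32.6 = 1.31×10^8 J/(m²·K).
C_land = 1250 × 1990 × 0.393 = 9.78×10^5 J/(m²·K).
Undamped amplitude ∝ 1/C, so A_land/A_ocean = C_ocean/C_land = 134.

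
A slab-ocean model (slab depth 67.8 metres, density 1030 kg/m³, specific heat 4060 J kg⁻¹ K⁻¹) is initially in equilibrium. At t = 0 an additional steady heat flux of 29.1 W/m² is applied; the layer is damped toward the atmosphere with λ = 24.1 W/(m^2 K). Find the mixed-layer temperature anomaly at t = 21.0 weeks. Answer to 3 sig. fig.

Areal heat capacity C = ρ c_p D = 1030 × 4060 × 67.8 = 2.84×10^8 J m⁻² K⁻¹.
τ = C / λ = 2.84×10^8 / 24.1 = 1.18×10^7 s.
Equilibrium anomaly ΔT_eq = F / λ = 29.1 / 24.1 = 1.21 K.
t = 21.0 weeks = 1.27×10^7 s, so t/τ = 1.08.
ΔT(t) = ΔT_eq (1 − e^(−t/τ)) = 1.21 × (1 − e^−1.08) = 0.797 K.

0.797 K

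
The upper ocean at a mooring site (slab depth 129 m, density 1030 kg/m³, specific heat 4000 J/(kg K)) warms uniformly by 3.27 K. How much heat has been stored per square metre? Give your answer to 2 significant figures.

Areal heat capacity C = ρ c_p D = 1030 × 4000 × 129 = 5.31×10^8 J/(m^2 K).
ΔQ = C ΔT = 5.31×10^8 × 3.27 = 1.74×10^9 J/m².

1.7×10^9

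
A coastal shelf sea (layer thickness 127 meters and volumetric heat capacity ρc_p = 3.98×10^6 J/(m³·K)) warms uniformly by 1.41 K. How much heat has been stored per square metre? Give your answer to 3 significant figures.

Areal heat capacity C = ρc_p × D = 3.98×10^6 × 127 = 5.05×10^8 J m⁻² K⁻¹.
ΔQ = C ΔT = 5.05×10^8 × 1.41 = 7.13×10^8 J/m².

7.13×10^8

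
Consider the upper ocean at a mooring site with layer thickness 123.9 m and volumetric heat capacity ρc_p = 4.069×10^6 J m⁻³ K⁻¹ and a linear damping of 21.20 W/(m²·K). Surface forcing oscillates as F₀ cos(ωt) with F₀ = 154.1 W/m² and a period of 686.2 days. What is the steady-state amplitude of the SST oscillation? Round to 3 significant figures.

Areal heat capacity C = ρc_p × D = 4.069×10^6 × 123.9 = 5.04×10^8 J/(m^2 K).
Angular frequency ω = 2π / T = 2π / 5.93×10^7 s = 1.06×10^-7 s⁻¹.
√((Cω)² + λ²) = √((53.4)² + 21.20²) = 57.5 W/(m²·K).
Amplitude A = F₀ / √((Cω)²+λ²) = 154.1 / 57.5 = 2.68 K.

2.68 K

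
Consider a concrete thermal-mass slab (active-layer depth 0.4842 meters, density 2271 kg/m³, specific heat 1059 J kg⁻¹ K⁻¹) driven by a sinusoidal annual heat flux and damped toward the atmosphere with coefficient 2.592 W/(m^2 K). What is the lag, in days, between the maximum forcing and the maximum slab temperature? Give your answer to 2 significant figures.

5.2 days

Areal heat capacity C = ρ c_p D = 2271 × 1059 × 0.4842 = 1.16×10^6 J m⁻² K⁻¹.
ω = 2π / 3.15×10^7 s = 1.99×10^-7 s⁻¹.
Phase lag φ = arctan(Cω/λ) = arctan(0.232/2.592) = 0.0893 rad.
Time lag = φ / ω = 0.0893 / 1.99×10^-7 = 4.48×10^5 s = 5.19 days.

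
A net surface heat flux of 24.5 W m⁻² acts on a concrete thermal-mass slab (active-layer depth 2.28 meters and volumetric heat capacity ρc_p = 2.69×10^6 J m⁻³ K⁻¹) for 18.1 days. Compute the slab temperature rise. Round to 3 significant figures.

6.25 K

Areal heat capacity C = ρc_p × D = 2.69×10^6 × 2.28 = 6.13×10^6 J/(m^2 K).
Net heat input Q = F Δt = 24.5 × (18.1 days × 86400 s/day) = 3.83×10^7 J/m².
ΔT = Q / C = 3.83×10^7 / 6.13×10^6 = 6.25 K.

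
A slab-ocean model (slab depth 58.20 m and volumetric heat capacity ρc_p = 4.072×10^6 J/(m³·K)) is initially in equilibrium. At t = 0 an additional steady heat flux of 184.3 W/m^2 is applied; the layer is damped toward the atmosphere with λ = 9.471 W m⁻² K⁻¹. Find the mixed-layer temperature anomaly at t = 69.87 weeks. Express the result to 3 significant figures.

15.9 K

Areal heat capacity C = ρc_p × D = 4.072×10^6 × 58.20 = 2.37×10^8 J/(m^2 K).
τ = C / λ = 2.37×10^8 / 9.471 = 2.50×10^7 s.
Equilibrium anomaly ΔT_eq = F / λ = 184.3 / 9.471 = 19.5 K.
t = 69.87 weeks = 4.23×10^7 s, so t/τ = 1.69.
ΔT(t) = ΔT_eq (1 − e^(−t/τ)) = 19.5 × (1 − e^−1.69) = 15.9 K.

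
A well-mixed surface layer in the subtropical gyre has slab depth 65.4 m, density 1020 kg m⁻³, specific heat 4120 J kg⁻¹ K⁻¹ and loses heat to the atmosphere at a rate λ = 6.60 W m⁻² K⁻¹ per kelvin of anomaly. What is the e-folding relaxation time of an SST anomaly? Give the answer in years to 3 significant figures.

1.32 years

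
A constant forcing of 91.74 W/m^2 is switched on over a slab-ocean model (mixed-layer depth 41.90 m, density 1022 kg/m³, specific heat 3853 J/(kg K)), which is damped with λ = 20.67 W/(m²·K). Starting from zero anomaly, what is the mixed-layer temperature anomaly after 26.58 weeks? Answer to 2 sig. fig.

Areal heat capacity C = ρ c_p D = 1022 × 3853 × 41.90 = 1.65×10^8 J m⁻² K⁻¹.
τ = C / λ = 1.65×10^8 / 20.67 = 7.98×10^6 s.
Equilibrium anomaly ΔT_eq = F / λ = 91.74 / 20.67 = 4.44 K.
t = 26.58 weeks = 1.61×10^7 s, so t/τ = 2.01.
ΔT(t) = ΔT_eq (1 − e^(−t/τ)) = 4.44 × (1 − e^−2.01) = 3.85 K.

3.8 K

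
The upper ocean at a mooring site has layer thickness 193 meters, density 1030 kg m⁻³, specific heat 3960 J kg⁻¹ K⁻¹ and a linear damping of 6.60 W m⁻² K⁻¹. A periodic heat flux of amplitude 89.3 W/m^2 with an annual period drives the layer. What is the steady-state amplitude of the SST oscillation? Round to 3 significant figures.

0.569 K

Areal heat capacity C = ρ c_p D = 1030 × 3960 × 193 = 7.87×10^8 J m⁻² K⁻¹.
Angular frequency ω = 2π / T = 2π / 3.15×10^7 s = 1.99×10^-7 s⁻¹.
√((Cω)² + λ²) = √((157)² + 6.60²) = 157 W/(m²·K).
Amplitude A = F₀ / √((Cω)²+λ²) = 89.3 / 157 = 0.569 K.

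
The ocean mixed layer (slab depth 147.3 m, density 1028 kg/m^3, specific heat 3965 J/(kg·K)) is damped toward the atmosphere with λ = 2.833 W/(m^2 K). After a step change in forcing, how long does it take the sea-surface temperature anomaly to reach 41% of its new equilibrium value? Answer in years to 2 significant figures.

Areal heat capacity C = ρ c_p D = 1028 × 3965 × 147.3 = 6.00×10^8 J/(m^2 K).
τ = C / λ = 6.00×10^8 / 2.833 = 2.12×10^8 s.
Fraction reached: 1 − e^(−t/τ) = 0.41 ⇒ t = −τ ln(1 − 0.41) = τ × 0.528.
t = 1.12×10^8 s = 3.54 years.

3.5 years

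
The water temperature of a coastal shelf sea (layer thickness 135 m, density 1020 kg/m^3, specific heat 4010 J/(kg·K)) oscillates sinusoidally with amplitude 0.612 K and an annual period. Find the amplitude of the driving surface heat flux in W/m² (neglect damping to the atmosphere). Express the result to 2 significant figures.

Areal heat capacity C = ρ c_p D = 1020 × 4010 × 135 = 5.52×10^8 J/(m²·K).
ω = 2π / 3.15×10^7 s = 1.99×10^-7 s⁻¹.
Cω = 5.52×10^8 × 1.99×10^-7 = 110 W/(m²·K).
F₀ = A × Cω = 0.612 × 110 = 67.3 W/m².

67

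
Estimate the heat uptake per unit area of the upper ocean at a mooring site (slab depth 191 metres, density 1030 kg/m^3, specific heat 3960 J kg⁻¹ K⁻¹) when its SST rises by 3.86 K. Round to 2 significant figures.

3.0×10^9

Areal heat capacity C = ρ c_p D = 1030 × 3960 × 191 = 7.79×10^8 J/(m^2 K).
ΔQ = C ΔT = 7.79×10^8 × 3.86 = 3.01×10^9 J/m².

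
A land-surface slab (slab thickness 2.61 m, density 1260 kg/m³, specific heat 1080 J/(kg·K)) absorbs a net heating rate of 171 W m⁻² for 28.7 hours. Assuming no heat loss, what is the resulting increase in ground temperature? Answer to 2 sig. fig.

Areal heat capacity C = ρ c_p D = 1260 × 1080 × 2.61 = 3.55×10^6 J/(m²·K).
Net heat input Q = F Δt = 171 × (28.7 hours × 3600 s/hour) = 1.77×10^7 J/m².
ΔT = Q / C = 1.77×10^7 / 3.55×10^6 = 4.97 K.

5.0 K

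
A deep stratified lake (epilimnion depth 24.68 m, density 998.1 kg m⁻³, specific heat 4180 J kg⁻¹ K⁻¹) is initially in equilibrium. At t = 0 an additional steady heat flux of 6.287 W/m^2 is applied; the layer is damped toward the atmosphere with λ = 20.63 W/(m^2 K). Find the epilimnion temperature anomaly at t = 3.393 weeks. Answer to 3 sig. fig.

0.103 K

Areal heat capacity C = ρ c_p D = 998.1 × 4180 × 24.68 = 1.03×10^8 J m⁻² K⁻¹.
τ = C / λ = 1.03×10^8 / 20.63 = 4.99×10^6 s.
Equilibrium anomaly ΔT_eq = F / λ = 6.287 / 20.63 = 0.305 K.
t = 3.393 weeks = 2.05×10^6 s, so t/τ = 0.411.
ΔT(t) = ΔT_eq (1 − e^(−t/τ)) = 0.305 × (1 − e^−0.411) = 0.103 K.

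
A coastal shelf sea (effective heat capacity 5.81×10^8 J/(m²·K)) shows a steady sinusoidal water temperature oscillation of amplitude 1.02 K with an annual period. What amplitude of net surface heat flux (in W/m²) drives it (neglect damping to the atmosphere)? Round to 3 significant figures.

Areal heat capacity C = 5.81×10^8 J/(m²·K) (given).
ω = 2π / 3.15×10^7 s = 1.99×10^-7 s⁻¹.
Cω = 5.81×10^8 × 1.99×10^-7 = 116 W/(m²·K).
F₀ = A × Cω = 1.02 × 116 = 118 W/m².

118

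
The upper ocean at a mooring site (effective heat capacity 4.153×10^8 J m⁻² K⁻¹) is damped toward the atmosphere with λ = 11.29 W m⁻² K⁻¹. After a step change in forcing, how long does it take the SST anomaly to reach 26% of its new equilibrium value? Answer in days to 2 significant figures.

130 days

Areal heat capacity C = 4.153×10^8 J m⁻² K⁻¹ (given).
τ = C / λ = 4.15×10^8 / 11.29 = 3.68×10^7 s.
Fraction reached: 1 − e^(−t/τ) = 0.26 ⇒ t = −τ ln(1 − 0.26) = τ × 0.301.
t = 1.11×10^7 s = 128 days.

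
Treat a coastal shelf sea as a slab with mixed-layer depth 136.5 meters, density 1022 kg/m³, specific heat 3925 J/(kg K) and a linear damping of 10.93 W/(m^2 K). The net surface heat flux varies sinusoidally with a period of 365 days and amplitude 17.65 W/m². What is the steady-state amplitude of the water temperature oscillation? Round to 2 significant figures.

Areal heat capacity C = ρ c_p D = 1022 × 3925 × 136.5 = 5.48×10^8 J m⁻² K⁻¹.
Angular frequency ω = 2π / T = 2π / 3.15×10^7 s = 1.99×10^-7 s⁻¹.
√((Cω)² + λ²) = √((109)² + 10.93²) = 110 W/(m²·K).
Amplitude A = F₀ / √((Cω)²+λ²) = 17.65 / 110 = 0.161 K.

0.16 K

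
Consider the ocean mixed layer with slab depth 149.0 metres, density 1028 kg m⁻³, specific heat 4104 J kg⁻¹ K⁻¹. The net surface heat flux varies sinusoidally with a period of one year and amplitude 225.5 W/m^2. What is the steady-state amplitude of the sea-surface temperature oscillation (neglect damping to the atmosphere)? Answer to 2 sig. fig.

Areal heat capacity C = ρ c_p D = 1028 × 4104 × 149.0 = 6.29×10^8 J/(m^2 K).
Angular frequency ω = 2π / T = 2π / 3.15×10^7 s = 1.99×10^-7 s⁻¹.
Cω = 6.29×10^8 × 1.99×10^-7 = 125 W/(m²·K).
Amplitude A = F₀ / (Cω) = 225.5 / 125 = 1.80 K.

1.8 K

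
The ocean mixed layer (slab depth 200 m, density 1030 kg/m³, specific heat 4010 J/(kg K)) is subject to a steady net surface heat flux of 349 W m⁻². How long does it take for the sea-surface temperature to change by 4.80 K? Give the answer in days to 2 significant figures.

130 days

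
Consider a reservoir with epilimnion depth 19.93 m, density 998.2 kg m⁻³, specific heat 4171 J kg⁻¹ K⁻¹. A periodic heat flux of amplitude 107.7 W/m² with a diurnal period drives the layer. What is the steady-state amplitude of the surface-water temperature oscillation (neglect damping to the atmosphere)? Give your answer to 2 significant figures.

Areal heat capacity C = ρ c_p D = 998.2 × 4171 × 19.93 = 8.30×10^7 J/(m^2 K).
Angular frequency ω = 2π / T = 2π / 86400 s = 7.27×10^-5 s⁻¹.
Cω = 8.30×10^7 × 7.27×10^-5 = 6030 W/(m²·K).
Amplitude A = F₀ / (Cω) = 107.7 / 6030 = 0.0178 K.

0.018 K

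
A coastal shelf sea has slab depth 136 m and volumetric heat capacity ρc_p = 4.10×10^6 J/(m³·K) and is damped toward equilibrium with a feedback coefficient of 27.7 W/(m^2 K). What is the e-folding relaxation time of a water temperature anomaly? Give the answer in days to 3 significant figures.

233 days

Areal heat capacity C = ρc_p × D = 4.10×10^6 × 136 = 5.58×10^8 J/(m^2 K).
Relaxation time τ = C / λ = 5.58×10^8 / 27.7 = 2.01×10^7 s.
In days: 2.01×10^7 s / (86400 s/day) = 233 days.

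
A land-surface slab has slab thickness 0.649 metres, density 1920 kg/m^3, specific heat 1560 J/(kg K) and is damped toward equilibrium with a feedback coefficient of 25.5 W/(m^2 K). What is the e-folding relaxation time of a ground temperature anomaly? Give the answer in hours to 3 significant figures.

21.2 hours

Areal heat capacity C = ρ c_p D = 1920 × 1560 × 0.649 = 1.94×10^6 J/(m^2 K).
Relaxation time τ = C / λ = 1.94×10^6 / 25.5 = 76200 s.
In hours: 76200 s / (3600 s/hour) = 21.2 hours.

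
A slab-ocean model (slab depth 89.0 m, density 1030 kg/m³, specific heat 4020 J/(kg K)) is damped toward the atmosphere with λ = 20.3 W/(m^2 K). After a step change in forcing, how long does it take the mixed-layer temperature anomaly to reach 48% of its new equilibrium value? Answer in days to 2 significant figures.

140 days

Areal heat capacity C = ρ c_p D = 1030 × 4020 × 89.0 = 3.69×10^8 J/(m²·K).
τ = C / λ = 3.69×10^8 / 20.3 = 1.82×10^7 s.
Fraction reached: 1 − e^(−t/τ) = 0.48 ⇒ t = −τ ln(1 − 0.48) = τ × 0.654.
t = 1.19×10^7 s = 137 days.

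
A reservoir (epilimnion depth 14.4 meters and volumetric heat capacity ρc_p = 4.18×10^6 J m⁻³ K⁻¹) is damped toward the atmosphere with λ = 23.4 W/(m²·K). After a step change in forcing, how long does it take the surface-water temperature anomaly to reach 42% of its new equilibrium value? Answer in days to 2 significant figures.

16 days

Areal heat capacity C = ρc_p × D = 4.18×10^6 × 14.4 = 6.02×10^7 J m⁻² K⁻¹.
τ = C / λ = 6.02×10^7 / 23.4 = 2.57×10^6 s.
Fraction reached: 1 − e^(−t/τ) = 0.42 ⇒ t = −τ ln(1 − 0.42) = τ × 0.545.
t = 1.40×10^6 s = 16.2 days.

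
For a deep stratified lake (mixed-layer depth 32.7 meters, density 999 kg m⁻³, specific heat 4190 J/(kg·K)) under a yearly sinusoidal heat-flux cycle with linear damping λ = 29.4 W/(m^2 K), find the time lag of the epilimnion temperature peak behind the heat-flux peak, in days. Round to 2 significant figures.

Areal heat capacity C = ρ c_p D = 999 × 4190 × 32.7 = 1.37×10^8 J m⁻² K⁻¹.
ω = 2π / 3.15×10^7 s = 1.99×10^-7 s⁻¹.
Phase lag φ = arctan(Cω/λ) = arctan(27.3/29.4) = 0.748 rad.
Time lag = φ / ω = 0.748 / 1.99×10^-7 = 3.75×10^6 s = 43.4 days.

43 days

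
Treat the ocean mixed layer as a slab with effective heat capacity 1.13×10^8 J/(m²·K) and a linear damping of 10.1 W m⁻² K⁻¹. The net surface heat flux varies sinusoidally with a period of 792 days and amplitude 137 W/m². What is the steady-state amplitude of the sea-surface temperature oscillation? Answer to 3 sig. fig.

9.46 K

Areal heat capacity C = 1.13×10^8 J/(m²·K) (given).
Angular frequency ω = 2π / T = 2π / 6.84×10^7 s = 9.18×10^-8 s⁻¹.
√((Cω)² + λ²) = √((10.4)² + 10.1²) = 14.5 W/(m²·K).
Amplitude A = F₀ / √((Cω)²+λ²) = 137 / 14.5 = 9.46 K.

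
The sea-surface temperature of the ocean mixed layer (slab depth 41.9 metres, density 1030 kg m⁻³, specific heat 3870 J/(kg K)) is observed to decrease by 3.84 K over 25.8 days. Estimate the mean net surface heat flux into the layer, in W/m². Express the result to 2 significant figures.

Areal heat capacity C = ρ c_p D = 1030 × 3870 × 41.9 = 1.67×10^8 J/(m²·K).
Required heat per unit area: Q = C ΔT = 1.67×10^8 × -3.84 = -6.41×10^8 J/m².
Flux F = Q / Δt = -6.41×10^8 / 2.23×10^6 s = -288 W/m².

-290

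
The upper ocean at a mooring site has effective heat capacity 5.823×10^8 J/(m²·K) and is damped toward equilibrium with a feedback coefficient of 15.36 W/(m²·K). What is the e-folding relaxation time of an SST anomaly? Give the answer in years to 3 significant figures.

Areal heat capacity C = 5.823×10^8 J/(m²·K) (given).
Relaxation time τ = C / λ = 5.82×10^8 / 15.36 = 3.79×10^7 s.
In years: 3.79×10^7 s / (3.156×10^7 s/year) = 1.20 years.

1.20 years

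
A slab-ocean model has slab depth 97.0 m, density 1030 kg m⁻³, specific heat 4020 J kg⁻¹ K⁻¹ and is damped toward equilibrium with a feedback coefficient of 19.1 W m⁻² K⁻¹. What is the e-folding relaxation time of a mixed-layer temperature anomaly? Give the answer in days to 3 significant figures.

243 days

Areal heat capacity C = ρ c_p D = 1030 × 4020 × 97.0 = 4.02×10^8 J/(m²·K).
Relaxation time τ = C / λ = 4.02×10^8 / 19.1 = 2.10×10^7 s.
In days: 2.10×10^7 s / (86400 s/day) = 243 days.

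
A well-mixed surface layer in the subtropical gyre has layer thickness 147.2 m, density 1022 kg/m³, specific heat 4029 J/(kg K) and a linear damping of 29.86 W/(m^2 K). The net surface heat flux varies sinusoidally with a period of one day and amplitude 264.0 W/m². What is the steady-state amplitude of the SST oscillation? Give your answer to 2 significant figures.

0.0060 K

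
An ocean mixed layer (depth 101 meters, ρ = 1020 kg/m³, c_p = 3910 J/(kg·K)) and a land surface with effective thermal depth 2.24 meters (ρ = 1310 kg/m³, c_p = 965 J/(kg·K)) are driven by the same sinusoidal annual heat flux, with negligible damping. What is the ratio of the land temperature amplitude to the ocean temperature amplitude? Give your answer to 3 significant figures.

142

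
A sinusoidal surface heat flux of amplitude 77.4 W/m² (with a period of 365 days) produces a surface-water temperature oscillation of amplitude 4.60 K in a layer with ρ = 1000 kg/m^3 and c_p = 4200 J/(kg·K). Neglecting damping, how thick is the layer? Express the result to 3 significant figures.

20.1 m

ω = 2π / 3.15×10^7 s = 1.99×10^-7 s⁻¹.
Required C = F₀ / (A ω) = 77.4 / (4.60 × 1.99×10^-7) = 8.45×10^7 J/(m²·K).
D = C / (ρ c_p) = 8.45×10^7 / (1000 × 4200) = 20.1 m.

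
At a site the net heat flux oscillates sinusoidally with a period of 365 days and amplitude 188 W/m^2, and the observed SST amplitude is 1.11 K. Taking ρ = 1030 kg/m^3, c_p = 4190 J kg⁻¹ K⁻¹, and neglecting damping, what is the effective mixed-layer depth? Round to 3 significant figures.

ω = 2π / 3.15×10^7 s = 1.99×10^-7 s⁻¹.
Required C = F₀ / (A ω) = 188 / (1.11 × 1.99×10^-7) = 8.50×10^8 J/(m²·K).
D = C / (ρ c_p) = 8.50×10^8 / (1030 × 4190) = 197 m.

197 m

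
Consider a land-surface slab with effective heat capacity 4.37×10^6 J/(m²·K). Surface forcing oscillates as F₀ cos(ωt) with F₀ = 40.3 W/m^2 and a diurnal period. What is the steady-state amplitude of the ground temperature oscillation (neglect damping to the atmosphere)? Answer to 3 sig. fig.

Areal heat capacity C = 4.37×10^6 J/(m²·K) (given).
Angular frequency ω = 2π / T = 2π / 86400 s = 7.27×10^-5 s⁻¹.
Cω = 4.37×10^6 × 7.27×10^-5 = 318 W/(m²·K).
Amplitude A = F₀ / (Cω) = 40.3 / 318 = 0.127 K.

0.127 K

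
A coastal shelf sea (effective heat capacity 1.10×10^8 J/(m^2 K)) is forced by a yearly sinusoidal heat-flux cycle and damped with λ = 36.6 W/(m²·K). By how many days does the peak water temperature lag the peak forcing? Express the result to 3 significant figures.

31.3 days

Areal heat capacity C = 1.10×10^8 J/(m^2 K) (given).
ω = 2π / 3.15×10^7 s = 1.99×10^-7 s⁻¹.
Phase lag φ = arctan(Cω/λ) = arctan(21.9/36.6) = 0.540 rad.
Time lag = φ / ω = 0.540 / 1.99×10^-7 = 2.71×10^6 s = 31.3 days.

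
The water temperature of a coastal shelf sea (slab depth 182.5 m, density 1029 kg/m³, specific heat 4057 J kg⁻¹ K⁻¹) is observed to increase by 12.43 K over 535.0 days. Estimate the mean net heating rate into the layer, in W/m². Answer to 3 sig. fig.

Areal heat capacity C = ρ c_p D = 1029 × 4057 × 182.5 = 7.62×10^8 J/(m²·K).
Required heat per unit area: Q = C ΔT = 7.62×10^8 × 12.43 = 9.47×10^9 J/m².
Flux F = Q / Δt = 9.47×10^9 / 4.62×10^7 s = 205 W/m².

205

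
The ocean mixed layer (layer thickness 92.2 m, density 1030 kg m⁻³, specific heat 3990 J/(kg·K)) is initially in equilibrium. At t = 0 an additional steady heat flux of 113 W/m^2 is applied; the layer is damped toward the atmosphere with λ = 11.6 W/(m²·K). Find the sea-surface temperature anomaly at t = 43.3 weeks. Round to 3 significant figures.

Areal heat capacity C = ρ c_p D = 1030 × 3990 × 92.2 = 3.79×10^8 J m⁻² K⁻¹.
τ = C / λ = 3.79×10^8 / 11.6 = 3.27×10^7 s.
Equilibrium anomaly ΔT_eq = F / λ = 113 / 11.6 = 9.74 K.
t = 43.3 weeks = 2.62×10^7 s, so t/τ = 0.802.
ΔT(t) = ΔT_eq (1 − e^(−t/τ)) = 9.74 × (1 − e^−0.802) = 5.37 K.

5.37 K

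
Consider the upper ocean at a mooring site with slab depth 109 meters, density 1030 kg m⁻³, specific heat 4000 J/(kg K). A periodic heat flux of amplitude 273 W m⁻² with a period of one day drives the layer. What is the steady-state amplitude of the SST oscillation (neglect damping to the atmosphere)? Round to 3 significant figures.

Areal heat capacity C = ρ c_p D = 1030 × 4000 × 109 = 4.49×10^8 J/(m^2 K).
Angular frequency ω = 2π / T = 2π / 86400 s = 7.27×10^-5 s⁻¹.
Cω = 4.49×10^8 × 7.27×10^-5 = 32700 W/(m²·K).
Amplitude A = F₀ / (Cω) = 273 / 32700 = 0.00836 K.

0.00836 K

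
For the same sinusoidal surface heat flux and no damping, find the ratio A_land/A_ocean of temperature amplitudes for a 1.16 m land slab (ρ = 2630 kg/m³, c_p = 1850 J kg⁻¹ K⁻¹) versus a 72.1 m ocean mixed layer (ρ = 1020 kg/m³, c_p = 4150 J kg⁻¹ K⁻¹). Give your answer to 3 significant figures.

54.1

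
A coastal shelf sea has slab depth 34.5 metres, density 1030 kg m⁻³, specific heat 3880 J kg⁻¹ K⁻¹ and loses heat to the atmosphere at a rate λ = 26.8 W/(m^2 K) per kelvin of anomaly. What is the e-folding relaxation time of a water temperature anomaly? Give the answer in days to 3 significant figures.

Areal heat capacity C = ρ c_p D = 1030 × 3880 × 34.5 = 1.38×10^8 J/(m²·K).
Relaxation time τ = C / λ = 1.38×10^8 / 26.8 = 5.14×10^6 s.
In days: 5.14×10^6 s / (86400 s/day) = 59.5 days.

59.5 days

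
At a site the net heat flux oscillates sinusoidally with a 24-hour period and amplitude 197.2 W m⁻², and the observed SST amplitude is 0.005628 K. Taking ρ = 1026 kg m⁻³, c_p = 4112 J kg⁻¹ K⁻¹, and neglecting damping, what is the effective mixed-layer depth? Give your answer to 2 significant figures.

110 m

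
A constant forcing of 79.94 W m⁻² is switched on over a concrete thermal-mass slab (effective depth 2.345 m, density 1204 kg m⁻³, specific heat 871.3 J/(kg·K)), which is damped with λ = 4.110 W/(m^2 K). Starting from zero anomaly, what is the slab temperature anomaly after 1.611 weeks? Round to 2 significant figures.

16 K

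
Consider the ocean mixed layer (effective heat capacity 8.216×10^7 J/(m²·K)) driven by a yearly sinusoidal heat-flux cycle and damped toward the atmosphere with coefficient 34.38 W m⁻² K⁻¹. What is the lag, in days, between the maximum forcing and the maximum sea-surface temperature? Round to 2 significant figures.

26 days

Areal heat capacity C = 8.216×10^7 J/(m²·K) (given).
ω = 2π / 3.15×10^7 s = 1.99×10^-7 s⁻¹.
Phase lag φ = arctan(Cω/λ) = arctan(16.4/34.38) = 0.444 rad.
Time lag = φ / ω = 0.444 / 1.99×10^-7 = 2.23×10^6 s = 25.8 days.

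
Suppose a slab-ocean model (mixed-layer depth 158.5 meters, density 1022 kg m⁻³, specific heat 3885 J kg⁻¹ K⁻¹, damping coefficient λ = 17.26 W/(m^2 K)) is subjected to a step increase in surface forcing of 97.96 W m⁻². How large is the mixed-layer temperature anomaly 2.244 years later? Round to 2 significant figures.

4.9 K

Areal heat capacity C = ρ c_p D = 1022 × 3885 × 158.5 = 6.29×10^8 J/(m^2 K).
τ = C / λ = 6.29×10^8 / 17.26 = 3.65×10^7 s.
Equilibrium anomaly ΔT_eq = F / λ = 97.96 / 17.26 = 5.68 K.
t = 2.244 years = 7.08×10^7 s, so t/τ = 1.94.
ΔT(t) = ΔT_eq (1 − e^(−t/τ)) = 5.68 × (1 − e^−1.94) = 4.86 K.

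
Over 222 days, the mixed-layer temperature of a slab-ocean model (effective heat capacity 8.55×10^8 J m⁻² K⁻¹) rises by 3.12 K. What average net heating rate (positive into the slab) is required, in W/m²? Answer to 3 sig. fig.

Areal heat capacity C = 8.55×10^8 J m⁻² K⁻¹ (given).
Required heat per unit area: Q = C ΔT = 8.55×10^8 × 3.12 = 2.67×10^9 J/m².
Flux F = Q / Δt = 2.67×10^9 / 1.92×10^7 s = 139 W/m².

139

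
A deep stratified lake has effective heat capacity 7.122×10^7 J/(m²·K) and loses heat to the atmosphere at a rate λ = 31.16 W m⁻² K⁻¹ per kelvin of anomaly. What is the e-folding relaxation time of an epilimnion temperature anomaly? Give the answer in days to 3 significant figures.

26.5 days

Areal heat capacity C = 7.122×10^7 J/(m²·K) (given).
Relaxation time τ = C / λ = 7.12×10^7 / 31.16 = 2.29×10^6 s.
In days: 2.29×10^6 s / (86400 s/day) = 26.5 days.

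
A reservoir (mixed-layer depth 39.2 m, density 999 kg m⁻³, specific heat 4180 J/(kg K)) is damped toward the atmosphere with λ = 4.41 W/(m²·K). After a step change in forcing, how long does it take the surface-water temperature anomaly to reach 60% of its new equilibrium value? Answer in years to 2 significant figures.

Areal heat capacity C = ρ c_p D = 999 × 4180 × 39.2 = 1.64×10^8 J m⁻² K⁻¹.
τ = C / λ = 1.64×10^8 / 4.41 = 3.71×10^7 s.
Fraction reached: 1 − e^(−t/τ) = 0.60 ⇒ t = −τ ln(1 − 0.60) = τ × 0.916.
t = 3.40×10^7 s = 1.08 years.

1.1 years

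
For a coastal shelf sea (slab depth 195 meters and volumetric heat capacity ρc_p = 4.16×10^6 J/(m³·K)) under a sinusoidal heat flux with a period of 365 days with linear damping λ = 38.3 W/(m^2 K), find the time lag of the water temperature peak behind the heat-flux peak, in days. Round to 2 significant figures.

78 days

Areal heat capacity C = ρc_p × D = 4.16×10^6 × 195 = 8.11×10^8 J m⁻² K⁻¹.
ω = 2π / 3.15×10^7 s = 1.99×10^-7 s⁻¹.
Phase lag φ = arctan(Cω/λ) = arctan(162/38.3) = 1.34 rad.
Time lag = φ / ω = 1.34 / 1.99×10^-7 = 6.72×10^6 s = 77.7 days.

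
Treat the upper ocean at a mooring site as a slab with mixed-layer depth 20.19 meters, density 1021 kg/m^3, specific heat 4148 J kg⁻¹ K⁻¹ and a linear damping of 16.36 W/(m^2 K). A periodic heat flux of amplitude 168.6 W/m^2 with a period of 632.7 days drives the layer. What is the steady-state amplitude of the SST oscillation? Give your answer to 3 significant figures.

Areal heat capacity C = ρ c_p D = 1021 × 4148 × 20.19 = 8.55×10^7 J/(m²·K).
Angular frequency ω = 2π / T = 2π / 5.47×10^7 s = 1.15×10^-7 s⁻¹.
√((Cω)² + λ²) = √((9.83)² + 16.36²) = 19.1 W/(m²·K).
Amplitude A = F₀ / √((Cω)²+λ²) = 168.6 / 19.1 = 8.83 K.

8.83 K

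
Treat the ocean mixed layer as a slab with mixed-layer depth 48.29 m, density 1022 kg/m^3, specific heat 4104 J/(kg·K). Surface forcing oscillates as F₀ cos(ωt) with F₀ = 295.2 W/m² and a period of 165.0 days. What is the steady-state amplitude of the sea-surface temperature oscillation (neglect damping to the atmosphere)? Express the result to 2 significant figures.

3.3 K

Areal heat capacity C = ρ c_p D = 1022 × 4104 × 48.29 = 2.03×10^8 J/(m^2 K).
Angular frequency ω = 2π / T = 2π / 1.43×10^7 s = 4.41×10^-7 s⁻¹.
Cω = 2.03×10^8 × 4.41×10^-7 = 89.3 W/(m²·K).
Amplitude A = F₀ / (Cω) = 295.2 / 89.3 = 3.31 K.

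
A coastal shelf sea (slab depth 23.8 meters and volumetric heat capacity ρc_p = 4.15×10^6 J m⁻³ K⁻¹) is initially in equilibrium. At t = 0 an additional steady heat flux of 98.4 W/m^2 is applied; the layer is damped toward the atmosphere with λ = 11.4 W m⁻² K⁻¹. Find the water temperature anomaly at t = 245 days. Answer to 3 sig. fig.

Areal heat capacity C = ρc_p × D = 4.15×10^6 × 23.8 = 9.88×10^7 J/(m^2 K).
τ = C / λ = 9.88×10^7 / 11.4 = 8.66×10^6 s.
Equilibrium anomaly ΔT_eq = F / λ = 98.4 / 11.4 = 8.63 K.
t = 245 days = 2.12×10^7 s, so t/τ = 2.44.
ΔT(t) = ΔT_eq (1 − e^(−t/τ)) = 8.63 × (1 − e^−2.44) = 7.88 K.

7.88 K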